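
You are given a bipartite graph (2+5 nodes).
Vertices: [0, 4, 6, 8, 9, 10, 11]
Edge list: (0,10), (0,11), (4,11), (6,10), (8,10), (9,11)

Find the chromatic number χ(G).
χ(G) = 2

Clique number ω(G) = 2 (lower bound: χ ≥ ω).
The graph is bipartite (no odd cycle), so 2 colors suffice: χ(G) = 2.
A valid 2-coloring: color 1: [10, 11]; color 2: [0, 4, 6, 8, 9].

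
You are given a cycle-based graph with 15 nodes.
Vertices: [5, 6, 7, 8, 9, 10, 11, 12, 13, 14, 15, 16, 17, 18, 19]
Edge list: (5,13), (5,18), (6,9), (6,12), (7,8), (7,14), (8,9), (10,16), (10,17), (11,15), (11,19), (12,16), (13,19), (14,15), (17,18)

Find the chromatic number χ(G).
χ(G) = 3

Clique number ω(G) = 2 (lower bound: χ ≥ ω).
Odd cycle [6, 9, 8, 7, 14, 15, 11, 19, 13, 5, 18, 17, 10, 16, 12] needs 3 colors (χ ≥ 3).
The coloring below uses 3 colors, so χ(G) = 3.
A valid 3-coloring: color 1: [6, 8, 11, 13, 14, 16, 18]; color 2: [5, 7, 9, 12, 15, 17, 19]; color 3: [10].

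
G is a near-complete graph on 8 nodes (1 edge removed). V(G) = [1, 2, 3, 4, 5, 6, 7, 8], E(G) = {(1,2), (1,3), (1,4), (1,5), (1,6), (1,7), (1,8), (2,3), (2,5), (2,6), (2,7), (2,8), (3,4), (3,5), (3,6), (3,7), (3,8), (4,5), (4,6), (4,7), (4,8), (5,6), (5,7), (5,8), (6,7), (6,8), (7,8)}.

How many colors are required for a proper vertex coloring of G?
Clique number ω(G) = 7 (lower bound: χ ≥ ω).
The clique on [1, 2, 3, 5, 6, 7, 8] has size 7, forcing χ ≥ 7, and the coloring below uses 7 colors, so χ(G) = 7.
A valid 7-coloring: color 1: [5]; color 2: [7]; color 3: [8]; color 4: [1]; color 5: [6]; color 6: [3]; color 7: [2, 4].

χ(G) = 7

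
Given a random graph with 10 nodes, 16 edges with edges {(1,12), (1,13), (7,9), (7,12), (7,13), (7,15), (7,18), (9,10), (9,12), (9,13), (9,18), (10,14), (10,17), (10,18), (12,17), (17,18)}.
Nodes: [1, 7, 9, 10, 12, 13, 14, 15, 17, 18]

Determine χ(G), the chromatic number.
χ(G) = 3

Clique number ω(G) = 3 (lower bound: χ ≥ ω).
The clique on [7, 9, 18] has size 3, forcing χ ≥ 3, and the coloring below uses 3 colors, so χ(G) = 3.
A valid 3-coloring: color 1: [1, 9, 14, 15, 17]; color 2: [7, 10]; color 3: [12, 13, 18].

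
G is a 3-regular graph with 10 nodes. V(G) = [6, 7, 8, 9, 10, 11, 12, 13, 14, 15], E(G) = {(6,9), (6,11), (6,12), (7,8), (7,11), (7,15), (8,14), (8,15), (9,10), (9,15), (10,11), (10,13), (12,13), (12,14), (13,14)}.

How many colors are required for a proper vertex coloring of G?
Clique number ω(G) = 3 (lower bound: χ ≥ ω).
The clique on [7, 8, 15] has size 3, forcing χ ≥ 3, and the coloring below uses 3 colors, so χ(G) = 3.
A valid 3-coloring: color 1: [6, 10, 14, 15]; color 2: [8, 9, 11, 12]; color 3: [7, 13].

χ(G) = 3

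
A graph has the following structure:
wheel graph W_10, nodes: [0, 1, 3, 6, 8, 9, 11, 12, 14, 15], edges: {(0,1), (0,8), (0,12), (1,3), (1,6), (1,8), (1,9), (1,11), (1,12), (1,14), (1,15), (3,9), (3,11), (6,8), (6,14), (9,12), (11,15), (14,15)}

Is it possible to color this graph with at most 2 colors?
The clique on vertices [0, 1, 8] has size 3 > 2, so it alone needs 3 colors.

No, G is not 2-colorable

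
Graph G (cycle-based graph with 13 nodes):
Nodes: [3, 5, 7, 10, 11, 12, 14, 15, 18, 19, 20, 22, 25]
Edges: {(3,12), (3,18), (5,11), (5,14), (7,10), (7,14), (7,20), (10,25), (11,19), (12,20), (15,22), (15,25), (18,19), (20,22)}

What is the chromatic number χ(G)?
Clique number ω(G) = 2 (lower bound: χ ≥ ω).
Odd cycle [19, 11, 5, 14, 7, 20, 12, 3, 18] needs 3 colors (χ ≥ 3).
The coloring below uses 3 colors, so χ(G) = 3.
A valid 3-coloring: color 1: [3, 5, 7, 19, 22, 25]; color 2: [10, 11, 14, 15, 18, 20]; color 3: [12].

χ(G) = 3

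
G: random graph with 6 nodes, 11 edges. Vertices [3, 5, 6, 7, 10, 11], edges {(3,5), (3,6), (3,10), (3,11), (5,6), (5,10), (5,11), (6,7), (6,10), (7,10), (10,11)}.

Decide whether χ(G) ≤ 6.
Yes, G is 6-colorable

A valid 6-coloring: color 1: [10]; color 2: [6, 11]; color 3: [5, 7]; color 4: [3].
(χ(G) = 4 ≤ 6.)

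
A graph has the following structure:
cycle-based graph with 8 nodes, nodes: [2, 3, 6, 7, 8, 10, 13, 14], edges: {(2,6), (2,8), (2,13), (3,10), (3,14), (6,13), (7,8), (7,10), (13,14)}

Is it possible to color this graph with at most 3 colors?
Yes, G is 3-colorable

A valid 3-coloring: color 1: [3, 7, 13]; color 2: [2, 10, 14]; color 3: [6, 8].
(χ(G) = 3 ≤ 3.)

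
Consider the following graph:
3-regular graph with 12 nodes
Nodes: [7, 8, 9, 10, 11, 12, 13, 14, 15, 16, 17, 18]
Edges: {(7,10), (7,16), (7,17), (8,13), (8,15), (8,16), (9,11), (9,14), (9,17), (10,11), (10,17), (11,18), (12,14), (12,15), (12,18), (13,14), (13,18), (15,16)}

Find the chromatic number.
χ(G) = 3

Clique number ω(G) = 3 (lower bound: χ ≥ ω).
The clique on [7, 10, 17] has size 3, forcing χ ≥ 3, and the coloring below uses 3 colors, so χ(G) = 3.
A valid 3-coloring: color 1: [7, 9, 13, 15]; color 2: [10, 14, 16, 18]; color 3: [8, 11, 12, 17].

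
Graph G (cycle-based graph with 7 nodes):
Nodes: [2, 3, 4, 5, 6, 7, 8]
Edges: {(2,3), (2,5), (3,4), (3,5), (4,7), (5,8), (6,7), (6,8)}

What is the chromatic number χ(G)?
Clique number ω(G) = 3 (lower bound: χ ≥ ω).
The clique on [2, 3, 5] has size 3, forcing χ ≥ 3, and the coloring below uses 3 colors, so χ(G) = 3.
A valid 3-coloring: color 1: [4, 5, 6]; color 2: [3, 7, 8]; color 3: [2].

χ(G) = 3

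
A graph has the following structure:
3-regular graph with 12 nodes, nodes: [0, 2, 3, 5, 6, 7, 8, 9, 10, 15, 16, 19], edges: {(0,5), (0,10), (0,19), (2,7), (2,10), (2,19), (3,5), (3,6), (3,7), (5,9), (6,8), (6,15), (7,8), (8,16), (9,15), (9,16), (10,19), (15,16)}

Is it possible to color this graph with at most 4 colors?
A valid 4-coloring: color 1: [0, 2, 3, 8, 15]; color 2: [6, 7, 9, 10]; color 3: [5, 16, 19].
(χ(G) = 3 ≤ 4.)

Yes, G is 4-colorable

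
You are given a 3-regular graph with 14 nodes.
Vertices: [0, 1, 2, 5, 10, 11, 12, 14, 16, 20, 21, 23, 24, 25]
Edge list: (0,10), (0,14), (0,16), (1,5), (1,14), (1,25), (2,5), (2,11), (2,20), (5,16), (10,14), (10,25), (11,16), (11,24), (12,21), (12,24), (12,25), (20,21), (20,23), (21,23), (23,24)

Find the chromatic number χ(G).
χ(G) = 3

Clique number ω(G) = 3 (lower bound: χ ≥ ω).
The clique on [0, 10, 14] has size 3, forcing χ ≥ 3, and the coloring below uses 3 colors, so χ(G) = 3.
A valid 3-coloring: color 1: [1, 2, 10, 16, 21, 24]; color 2: [0, 5, 11, 20, 25]; color 3: [12, 14, 23].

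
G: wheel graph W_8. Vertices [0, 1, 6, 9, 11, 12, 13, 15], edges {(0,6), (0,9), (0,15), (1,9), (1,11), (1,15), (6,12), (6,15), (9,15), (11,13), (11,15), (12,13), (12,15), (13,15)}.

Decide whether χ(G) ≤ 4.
Yes, G is 4-colorable

A valid 4-coloring: color 1: [15]; color 2: [0, 1, 12]; color 3: [6, 9, 13]; color 4: [11].
(χ(G) = 4 ≤ 4.)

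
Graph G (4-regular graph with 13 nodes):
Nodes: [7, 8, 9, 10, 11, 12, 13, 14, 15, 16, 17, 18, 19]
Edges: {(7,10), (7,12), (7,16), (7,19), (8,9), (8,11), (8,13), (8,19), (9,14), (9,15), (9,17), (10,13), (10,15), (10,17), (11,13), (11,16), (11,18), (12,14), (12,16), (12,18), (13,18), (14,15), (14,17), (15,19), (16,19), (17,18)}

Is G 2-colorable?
The clique on vertices [7, 16, 19] has size 3 > 2, so it alone needs 3 colors.

No, G is not 2-colorable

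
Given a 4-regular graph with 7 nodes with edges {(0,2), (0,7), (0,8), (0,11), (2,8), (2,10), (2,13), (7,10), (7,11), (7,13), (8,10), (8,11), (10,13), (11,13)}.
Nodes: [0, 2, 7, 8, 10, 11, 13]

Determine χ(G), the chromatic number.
χ(G) = 4

Clique number ω(G) = 3 (lower bound: χ ≥ ω).
Suppose a proper 3-coloring c exists. The clique [0, 2, 8] takes 3 distinct colors; by symmetry let c(0) = 1, c(2) = 2, c(8) = 3.
- Vertex 10: neighbors [2, 8] already have colors [2, 3] ⇒ c(10) = 1.
- Vertex 11: neighbors [0, 8] already have colors [1, 3] ⇒ c(11) = 2.
- Vertex 7: neighbors [0, 11] already have colors [1, 2] ⇒ c(7) = 3.
- Vertex 13: neighbors [10, 2, 7] already have colors [1, 2, 3] — all 3 colors blocked. Contradiction.
The forced assignments end in a contradiction, so G has no proper 3-coloring (χ ≥ 4).
The coloring below uses 4 colors, so χ(G) = 4.
A valid 4-coloring: color 1: [0, 13]; color 2: [7, 8]; color 3: [2, 11]; color 4: [10].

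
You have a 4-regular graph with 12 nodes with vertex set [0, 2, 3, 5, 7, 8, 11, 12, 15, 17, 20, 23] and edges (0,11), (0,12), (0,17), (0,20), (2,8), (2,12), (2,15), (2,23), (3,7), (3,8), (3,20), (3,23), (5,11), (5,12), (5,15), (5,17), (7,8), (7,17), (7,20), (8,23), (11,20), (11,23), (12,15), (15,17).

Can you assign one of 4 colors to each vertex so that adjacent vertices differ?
A valid 4-coloring: color 1: [8, 11, 12, 17]; color 2: [15, 20, 23]; color 3: [0, 2, 3, 5]; color 4: [7].
(χ(G) = 4 ≤ 4.)

Yes, G is 4-colorable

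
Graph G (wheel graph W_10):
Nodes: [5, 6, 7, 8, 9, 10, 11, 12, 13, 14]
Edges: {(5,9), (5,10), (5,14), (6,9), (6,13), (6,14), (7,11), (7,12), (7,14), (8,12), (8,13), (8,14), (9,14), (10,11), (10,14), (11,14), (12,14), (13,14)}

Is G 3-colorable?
No, G is not 3-colorable

Odd cycle [5, 9, 6, 13, 8, 12, 7, 11, 10] needs 3 colors (χ ≥ 3).
Vertex 14 is adjacent to every vertex of [5, 6, 7, 8, 9, 10, 11, 12, 13], which already need 3 colors among themselves, so 14 needs a new color (χ ≥ 4).
Hence χ(G) ≥ 4 > 3, so no proper 3-coloring exists.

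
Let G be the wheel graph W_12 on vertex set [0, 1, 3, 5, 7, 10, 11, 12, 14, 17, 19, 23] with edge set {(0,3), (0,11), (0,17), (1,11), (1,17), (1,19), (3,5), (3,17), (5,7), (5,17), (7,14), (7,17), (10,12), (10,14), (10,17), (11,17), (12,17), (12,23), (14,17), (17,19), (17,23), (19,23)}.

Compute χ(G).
χ(G) = 4

Clique number ω(G) = 3 (lower bound: χ ≥ ω).
Odd cycle [10, 12, 23, 19, 1, 11, 0, 3, 5, 7, 14] needs 3 colors (χ ≥ 3).
Vertex 17 is adjacent to every vertex of [0, 1, 3, 5, 7, 10, 11, 12, 14, 19, 23], which already need 3 colors among themselves, so 17 needs a new color (χ ≥ 4).
The coloring below uses 4 colors, so χ(G) = 4.
A valid 4-coloring: color 1: [17]; color 2: [0, 1, 7, 10, 23]; color 3: [3, 11, 12, 14, 19]; color 4: [5].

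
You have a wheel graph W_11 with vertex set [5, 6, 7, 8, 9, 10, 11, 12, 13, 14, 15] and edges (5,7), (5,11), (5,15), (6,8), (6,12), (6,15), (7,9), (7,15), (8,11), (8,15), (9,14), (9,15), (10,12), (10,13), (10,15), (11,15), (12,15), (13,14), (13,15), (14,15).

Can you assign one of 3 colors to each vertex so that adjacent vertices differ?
A valid 3-coloring: color 1: [15]; color 2: [5, 8, 9, 12, 13]; color 3: [6, 7, 10, 11, 14].
(χ(G) = 3 ≤ 3.)

Yes, G is 3-colorable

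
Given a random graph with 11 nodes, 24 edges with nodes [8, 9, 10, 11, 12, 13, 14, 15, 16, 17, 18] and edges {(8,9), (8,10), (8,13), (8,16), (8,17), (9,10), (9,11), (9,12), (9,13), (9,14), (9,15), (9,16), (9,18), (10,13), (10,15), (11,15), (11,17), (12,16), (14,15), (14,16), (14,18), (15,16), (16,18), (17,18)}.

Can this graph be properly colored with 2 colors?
The clique on vertices [9, 14, 16, 18] has size 4 > 2, so it alone needs 4 colors.

No, G is not 2-colorable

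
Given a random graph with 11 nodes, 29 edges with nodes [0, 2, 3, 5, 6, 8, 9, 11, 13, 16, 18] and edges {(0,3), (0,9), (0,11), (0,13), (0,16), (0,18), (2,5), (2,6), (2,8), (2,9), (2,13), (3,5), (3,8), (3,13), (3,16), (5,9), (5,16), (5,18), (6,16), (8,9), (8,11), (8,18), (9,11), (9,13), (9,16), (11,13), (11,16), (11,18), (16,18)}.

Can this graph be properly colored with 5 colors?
Yes, G is 5-colorable

A valid 5-coloring: color 1: [8, 13, 16]; color 2: [3, 6, 9, 18]; color 3: [0, 2]; color 4: [5, 11].
(χ(G) = 4 ≤ 5.)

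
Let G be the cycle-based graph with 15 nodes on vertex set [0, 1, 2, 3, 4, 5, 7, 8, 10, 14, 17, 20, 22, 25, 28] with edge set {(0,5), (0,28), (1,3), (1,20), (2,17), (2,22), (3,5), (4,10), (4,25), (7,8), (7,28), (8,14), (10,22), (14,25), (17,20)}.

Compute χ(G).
χ(G) = 3

Clique number ω(G) = 2 (lower bound: χ ≥ ω).
Odd cycle [4, 10, 22, 2, 17, 20, 1, 3, 5, 0, 28, 7, 8, 14, 25] needs 3 colors (χ ≥ 3).
The coloring below uses 3 colors, so χ(G) = 3.
A valid 3-coloring: color 1: [1, 4, 5, 14, 17, 22, 28]; color 2: [0, 2, 3, 7, 10, 20, 25]; color 3: [8].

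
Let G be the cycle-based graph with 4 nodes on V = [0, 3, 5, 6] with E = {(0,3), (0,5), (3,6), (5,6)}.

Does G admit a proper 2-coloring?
Yes, G is 2-colorable

A valid 2-coloring: color 1: [3, 5]; color 2: [0, 6].
(χ(G) = 2 ≤ 2.)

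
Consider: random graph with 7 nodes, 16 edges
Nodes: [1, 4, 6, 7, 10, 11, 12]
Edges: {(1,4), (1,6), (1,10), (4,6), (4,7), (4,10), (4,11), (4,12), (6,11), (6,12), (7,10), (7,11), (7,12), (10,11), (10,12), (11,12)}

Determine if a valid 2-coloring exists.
The clique on vertices [4, 7, 10, 11, 12] has size 5 > 2, so it alone needs 5 colors.

No, G is not 2-colorable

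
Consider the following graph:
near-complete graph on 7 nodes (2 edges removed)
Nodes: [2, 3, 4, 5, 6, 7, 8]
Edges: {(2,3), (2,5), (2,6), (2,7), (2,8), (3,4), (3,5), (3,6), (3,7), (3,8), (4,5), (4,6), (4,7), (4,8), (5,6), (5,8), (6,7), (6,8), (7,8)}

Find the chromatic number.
Clique number ω(G) = 5 (lower bound: χ ≥ ω).
The clique on [2, 3, 5, 6, 8] has size 5, forcing χ ≥ 5, and the coloring below uses 5 colors, so χ(G) = 5.
A valid 5-coloring: color 1: [3]; color 2: [6]; color 3: [8]; color 4: [5, 7]; color 5: [2, 4].

χ(G) = 5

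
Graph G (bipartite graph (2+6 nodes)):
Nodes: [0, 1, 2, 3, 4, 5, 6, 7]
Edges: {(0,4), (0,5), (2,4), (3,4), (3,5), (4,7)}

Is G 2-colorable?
A valid 2-coloring: color 1: [1, 4, 5, 6]; color 2: [0, 2, 3, 7].
(χ(G) = 2 ≤ 2.)

Yes, G is 2-colorable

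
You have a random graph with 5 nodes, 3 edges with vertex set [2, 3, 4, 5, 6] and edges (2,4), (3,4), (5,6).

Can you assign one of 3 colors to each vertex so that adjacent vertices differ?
A valid 3-coloring: color 1: [4, 5]; color 2: [2, 3, 6].
(χ(G) = 2 ≤ 3.)

Yes, G is 3-colorable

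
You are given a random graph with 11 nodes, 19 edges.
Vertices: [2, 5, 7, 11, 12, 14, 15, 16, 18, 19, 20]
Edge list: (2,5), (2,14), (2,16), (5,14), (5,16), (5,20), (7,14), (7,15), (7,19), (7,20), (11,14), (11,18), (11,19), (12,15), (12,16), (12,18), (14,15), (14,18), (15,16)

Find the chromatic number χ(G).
χ(G) = 3

Clique number ω(G) = 3 (lower bound: χ ≥ ω).
The clique on [12, 15, 16] has size 3, forcing χ ≥ 3, and the coloring below uses 3 colors, so χ(G) = 3.
A valid 3-coloring: color 1: [14, 16, 19, 20]; color 2: [5, 7, 11, 12]; color 3: [2, 15, 18].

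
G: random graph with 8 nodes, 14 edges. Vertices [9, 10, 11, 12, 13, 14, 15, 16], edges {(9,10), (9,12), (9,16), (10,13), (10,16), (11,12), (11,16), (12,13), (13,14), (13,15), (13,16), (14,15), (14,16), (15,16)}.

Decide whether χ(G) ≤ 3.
No, G is not 3-colorable

The clique on vertices [13, 14, 15, 16] has size 4 > 3, so it alone needs 4 colors.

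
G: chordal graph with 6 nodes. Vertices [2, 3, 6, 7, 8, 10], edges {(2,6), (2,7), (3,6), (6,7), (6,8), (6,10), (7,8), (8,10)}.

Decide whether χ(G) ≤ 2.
The clique on vertices [6, 8, 10] has size 3 > 2, so it alone needs 3 colors.

No, G is not 2-colorable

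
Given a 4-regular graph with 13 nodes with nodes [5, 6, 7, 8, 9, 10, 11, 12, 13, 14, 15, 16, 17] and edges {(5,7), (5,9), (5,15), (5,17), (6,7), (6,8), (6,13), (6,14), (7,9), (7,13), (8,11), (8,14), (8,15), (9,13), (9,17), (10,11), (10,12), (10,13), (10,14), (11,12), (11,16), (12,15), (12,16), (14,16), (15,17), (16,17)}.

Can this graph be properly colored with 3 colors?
Yes, G is 3-colorable

A valid 3-coloring: color 1: [6, 9, 10, 15, 16]; color 2: [5, 11, 13, 14]; color 3: [7, 8, 12, 17].
(χ(G) = 3 ≤ 3.)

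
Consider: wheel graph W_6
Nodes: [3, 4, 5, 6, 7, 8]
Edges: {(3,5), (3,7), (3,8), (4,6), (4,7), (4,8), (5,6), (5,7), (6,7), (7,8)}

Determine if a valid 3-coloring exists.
Odd cycle [3, 8, 4, 6, 5] needs 3 colors (χ ≥ 3).
Vertex 7 is adjacent to every vertex of [3, 4, 5, 6, 8], which already need 3 colors among themselves, so 7 needs a new color (χ ≥ 4).
Hence χ(G) ≥ 4 > 3, so no proper 3-coloring exists.

No, G is not 3-colorable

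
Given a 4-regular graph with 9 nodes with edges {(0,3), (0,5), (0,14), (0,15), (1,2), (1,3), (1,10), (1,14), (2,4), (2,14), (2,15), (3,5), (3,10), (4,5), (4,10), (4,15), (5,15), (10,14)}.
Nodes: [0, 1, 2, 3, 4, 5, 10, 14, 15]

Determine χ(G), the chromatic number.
χ(G) = 3

Clique number ω(G) = 3 (lower bound: χ ≥ ω).
The clique on [0, 3, 5] has size 3, forcing χ ≥ 3, and the coloring below uses 3 colors, so χ(G) = 3.
A valid 3-coloring: color 1: [2, 5, 10]; color 2: [0, 1, 4]; color 3: [3, 14, 15].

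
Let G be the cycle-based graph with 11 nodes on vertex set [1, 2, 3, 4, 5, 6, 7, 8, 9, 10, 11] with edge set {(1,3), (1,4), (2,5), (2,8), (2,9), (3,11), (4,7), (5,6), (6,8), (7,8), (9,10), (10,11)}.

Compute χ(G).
Clique number ω(G) = 2 (lower bound: χ ≥ ω).
Odd cycle [9, 10, 11, 3, 1, 4, 7, 8, 2] needs 3 colors (χ ≥ 3).
The coloring below uses 3 colors, so χ(G) = 3.
A valid 3-coloring: color 1: [2, 3, 4, 6, 10]; color 2: [1, 5, 8, 9, 11]; color 3: [7].

χ(G) = 3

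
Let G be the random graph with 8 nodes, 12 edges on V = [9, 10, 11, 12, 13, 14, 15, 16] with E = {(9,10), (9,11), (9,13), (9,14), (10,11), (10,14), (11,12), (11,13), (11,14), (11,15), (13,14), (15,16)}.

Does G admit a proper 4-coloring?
A valid 4-coloring: color 1: [11, 16]; color 2: [12, 14, 15]; color 3: [9]; color 4: [10, 13].
(χ(G) = 4 ≤ 4.)

Yes, G is 4-colorable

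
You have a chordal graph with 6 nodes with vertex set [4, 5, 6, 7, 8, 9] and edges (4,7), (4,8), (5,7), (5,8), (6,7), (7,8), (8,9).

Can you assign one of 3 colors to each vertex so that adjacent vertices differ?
Yes, G is 3-colorable

A valid 3-coloring: color 1: [6, 8]; color 2: [7, 9]; color 3: [4, 5].
(χ(G) = 3 ≤ 3.)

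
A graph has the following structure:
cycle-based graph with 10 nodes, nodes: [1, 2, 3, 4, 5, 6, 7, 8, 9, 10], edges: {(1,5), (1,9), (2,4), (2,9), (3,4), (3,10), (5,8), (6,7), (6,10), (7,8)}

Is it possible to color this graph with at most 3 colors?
Yes, G is 3-colorable

A valid 3-coloring: color 1: [1, 2, 3, 6, 8]; color 2: [4, 5, 7, 9, 10].
(χ(G) = 2 ≤ 3.)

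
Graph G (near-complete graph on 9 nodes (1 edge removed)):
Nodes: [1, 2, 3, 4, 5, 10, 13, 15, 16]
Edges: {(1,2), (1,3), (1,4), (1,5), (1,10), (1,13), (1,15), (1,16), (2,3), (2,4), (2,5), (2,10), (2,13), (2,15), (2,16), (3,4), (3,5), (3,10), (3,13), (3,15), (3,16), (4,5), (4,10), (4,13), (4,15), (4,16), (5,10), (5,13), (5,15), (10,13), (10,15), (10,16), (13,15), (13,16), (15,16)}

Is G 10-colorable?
Yes, G is 10-colorable

A valid 10-coloring: color 1: [4]; color 2: [10]; color 3: [2]; color 4: [15]; color 5: [13]; color 6: [1]; color 7: [3]; color 8: [5, 16].
(χ(G) = 8 ≤ 10.)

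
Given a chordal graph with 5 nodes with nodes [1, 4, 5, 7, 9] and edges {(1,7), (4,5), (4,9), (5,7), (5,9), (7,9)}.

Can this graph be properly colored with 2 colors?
No, G is not 2-colorable

The clique on vertices [4, 5, 9] has size 3 > 2, so it alone needs 3 colors.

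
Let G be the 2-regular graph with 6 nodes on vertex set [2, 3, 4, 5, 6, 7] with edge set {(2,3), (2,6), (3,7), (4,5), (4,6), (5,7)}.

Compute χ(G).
Clique number ω(G) = 2 (lower bound: χ ≥ ω).
The graph is bipartite (no odd cycle), so 2 colors suffice: χ(G) = 2.
A valid 2-coloring: color 1: [2, 4, 7]; color 2: [3, 5, 6].

χ(G) = 2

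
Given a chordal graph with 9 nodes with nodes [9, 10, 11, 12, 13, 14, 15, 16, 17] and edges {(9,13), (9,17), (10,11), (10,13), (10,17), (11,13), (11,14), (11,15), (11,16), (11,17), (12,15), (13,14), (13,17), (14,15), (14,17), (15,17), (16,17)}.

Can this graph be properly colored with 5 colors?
Yes, G is 5-colorable

A valid 5-coloring: color 1: [12, 17]; color 2: [9, 11]; color 3: [13, 15, 16]; color 4: [10, 14].
(χ(G) = 4 ≤ 5.)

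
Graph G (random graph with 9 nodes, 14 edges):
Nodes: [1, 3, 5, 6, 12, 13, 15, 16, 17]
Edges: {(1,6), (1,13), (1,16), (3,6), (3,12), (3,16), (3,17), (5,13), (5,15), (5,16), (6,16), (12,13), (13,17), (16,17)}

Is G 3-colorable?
Yes, G is 3-colorable

A valid 3-coloring: color 1: [13, 15, 16]; color 2: [1, 3, 5]; color 3: [6, 12, 17].
(χ(G) = 3 ≤ 3.)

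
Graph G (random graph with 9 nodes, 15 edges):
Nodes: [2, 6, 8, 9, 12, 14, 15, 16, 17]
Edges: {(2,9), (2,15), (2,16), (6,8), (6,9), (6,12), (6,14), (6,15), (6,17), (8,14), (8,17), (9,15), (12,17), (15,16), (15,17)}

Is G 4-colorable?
A valid 4-coloring: color 1: [2, 6]; color 2: [8, 12, 15]; color 3: [9, 14, 16, 17].
(χ(G) = 3 ≤ 4.)

Yes, G is 4-colorable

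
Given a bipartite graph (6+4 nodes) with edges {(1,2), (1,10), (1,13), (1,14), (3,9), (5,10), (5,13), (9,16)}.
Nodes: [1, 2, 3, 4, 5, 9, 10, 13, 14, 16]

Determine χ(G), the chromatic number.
Clique number ω(G) = 2 (lower bound: χ ≥ ω).
The graph is bipartite (no odd cycle), so 2 colors suffice: χ(G) = 2.
A valid 2-coloring: color 1: [1, 4, 5, 9]; color 2: [2, 3, 10, 13, 14, 16].

χ(G) = 2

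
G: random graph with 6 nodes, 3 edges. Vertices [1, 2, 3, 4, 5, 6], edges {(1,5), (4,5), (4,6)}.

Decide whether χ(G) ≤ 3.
A valid 3-coloring: color 1: [2, 3, 5, 6]; color 2: [1, 4].
(χ(G) = 2 ≤ 3.)

Yes, G is 3-colorable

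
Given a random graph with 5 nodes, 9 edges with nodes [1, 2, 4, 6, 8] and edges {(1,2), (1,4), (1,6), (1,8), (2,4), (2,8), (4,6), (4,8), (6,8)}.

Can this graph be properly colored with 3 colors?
No, G is not 3-colorable

The clique on vertices [1, 2, 4, 8] has size 4 > 3, so it alone needs 4 colors.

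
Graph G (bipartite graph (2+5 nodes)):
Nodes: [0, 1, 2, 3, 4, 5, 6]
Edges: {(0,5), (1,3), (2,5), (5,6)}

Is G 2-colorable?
A valid 2-coloring: color 1: [1, 4, 5]; color 2: [0, 2, 3, 6].
(χ(G) = 2 ≤ 2.)

Yes, G is 2-colorable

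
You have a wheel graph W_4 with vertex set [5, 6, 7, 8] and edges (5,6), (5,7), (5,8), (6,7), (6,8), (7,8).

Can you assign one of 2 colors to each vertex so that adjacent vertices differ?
No, G is not 2-colorable

The clique on vertices [5, 6, 7, 8] has size 4 > 2, so it alone needs 4 colors.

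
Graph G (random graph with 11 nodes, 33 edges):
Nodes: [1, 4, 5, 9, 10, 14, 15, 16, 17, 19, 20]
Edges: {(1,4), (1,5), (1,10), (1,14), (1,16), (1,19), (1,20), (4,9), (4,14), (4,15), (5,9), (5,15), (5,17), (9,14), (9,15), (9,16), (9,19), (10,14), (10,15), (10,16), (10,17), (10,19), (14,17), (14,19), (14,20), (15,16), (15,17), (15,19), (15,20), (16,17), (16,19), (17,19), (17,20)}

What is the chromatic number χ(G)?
Clique number ω(G) = 5 (lower bound: χ ≥ ω).
The clique on [10, 15, 16, 17, 19] has size 5, forcing χ ≥ 5, and the coloring below uses 5 colors, so χ(G) = 5.
A valid 5-coloring: color 1: [14, 15]; color 2: [4, 5, 19, 20]; color 3: [1, 9, 17]; color 4: [16]; color 5: [10].

χ(G) = 5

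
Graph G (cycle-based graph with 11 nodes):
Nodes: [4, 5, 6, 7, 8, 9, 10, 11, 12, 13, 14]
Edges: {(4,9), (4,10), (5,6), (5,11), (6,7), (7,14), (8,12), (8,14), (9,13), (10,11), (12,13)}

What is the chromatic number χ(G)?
χ(G) = 3

Clique number ω(G) = 2 (lower bound: χ ≥ ω).
Odd cycle [6, 7, 14, 8, 12, 13, 9, 4, 10, 11, 5] needs 3 colors (χ ≥ 3).
The coloring below uses 3 colors, so χ(G) = 3.
A valid 3-coloring: color 1: [6, 9, 11, 12, 14]; color 2: [4, 5, 7, 8, 13]; color 3: [10].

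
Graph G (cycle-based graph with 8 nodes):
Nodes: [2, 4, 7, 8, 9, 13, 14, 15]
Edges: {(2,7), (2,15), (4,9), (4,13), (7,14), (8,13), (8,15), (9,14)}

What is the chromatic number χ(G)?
χ(G) = 2

Clique number ω(G) = 2 (lower bound: χ ≥ ω).
The graph is bipartite (no odd cycle), so 2 colors suffice: χ(G) = 2.
A valid 2-coloring: color 1: [2, 4, 8, 14]; color 2: [7, 9, 13, 15].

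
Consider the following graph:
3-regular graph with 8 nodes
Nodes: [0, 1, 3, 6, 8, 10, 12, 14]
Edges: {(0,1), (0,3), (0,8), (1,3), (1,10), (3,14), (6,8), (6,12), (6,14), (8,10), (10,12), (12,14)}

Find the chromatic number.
χ(G) = 3

Clique number ω(G) = 3 (lower bound: χ ≥ ω).
The clique on [0, 1, 3] has size 3, forcing χ ≥ 3, and the coloring below uses 3 colors, so χ(G) = 3.
A valid 3-coloring: color 1: [0, 10, 14]; color 2: [1, 8, 12]; color 3: [3, 6].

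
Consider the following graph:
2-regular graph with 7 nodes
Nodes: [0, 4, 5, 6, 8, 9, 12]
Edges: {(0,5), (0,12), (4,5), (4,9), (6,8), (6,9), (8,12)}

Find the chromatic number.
Clique number ω(G) = 2 (lower bound: χ ≥ ω).
Odd cycle [9, 6, 8, 12, 0, 5, 4] needs 3 colors (χ ≥ 3).
The coloring below uses 3 colors, so χ(G) = 3.
A valid 3-coloring: color 1: [5, 6, 12]; color 2: [0, 4, 8]; color 3: [9].

χ(G) = 3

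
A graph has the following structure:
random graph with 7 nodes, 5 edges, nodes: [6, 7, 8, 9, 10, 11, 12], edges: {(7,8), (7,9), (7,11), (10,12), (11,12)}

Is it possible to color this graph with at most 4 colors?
Yes, G is 4-colorable

A valid 4-coloring: color 1: [6, 7, 12]; color 2: [8, 9, 10, 11].
(χ(G) = 2 ≤ 4.)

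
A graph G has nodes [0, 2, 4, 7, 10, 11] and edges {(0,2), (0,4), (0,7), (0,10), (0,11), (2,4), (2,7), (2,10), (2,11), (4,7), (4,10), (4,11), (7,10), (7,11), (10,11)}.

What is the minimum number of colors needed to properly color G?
Clique number ω(G) = 6 (lower bound: χ ≥ ω).
The clique on [0, 2, 4, 7, 10, 11] has size 6, forcing χ ≥ 6, and the coloring below uses 6 colors, so χ(G) = 6.
A valid 6-coloring: color 1: [10]; color 2: [2]; color 3: [11]; color 4: [4]; color 5: [7]; color 6: [0].

χ(G) = 6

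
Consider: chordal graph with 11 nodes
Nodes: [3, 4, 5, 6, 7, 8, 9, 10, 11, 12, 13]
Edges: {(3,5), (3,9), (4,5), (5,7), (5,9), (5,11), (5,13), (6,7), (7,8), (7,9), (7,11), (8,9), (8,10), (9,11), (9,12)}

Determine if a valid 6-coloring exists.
A valid 6-coloring: color 1: [5, 6, 8, 12]; color 2: [4, 9, 10, 13]; color 3: [3, 7]; color 4: [11].
(χ(G) = 4 ≤ 6.)

Yes, G is 6-colorable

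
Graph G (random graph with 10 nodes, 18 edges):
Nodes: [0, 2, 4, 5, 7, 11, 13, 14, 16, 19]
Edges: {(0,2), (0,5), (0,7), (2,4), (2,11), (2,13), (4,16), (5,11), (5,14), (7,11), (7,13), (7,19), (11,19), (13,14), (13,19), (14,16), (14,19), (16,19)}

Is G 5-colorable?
Yes, G is 5-colorable

A valid 5-coloring: color 1: [4, 5, 19]; color 2: [2, 7, 14]; color 3: [0, 11, 13, 16].
(χ(G) = 3 ≤ 5.)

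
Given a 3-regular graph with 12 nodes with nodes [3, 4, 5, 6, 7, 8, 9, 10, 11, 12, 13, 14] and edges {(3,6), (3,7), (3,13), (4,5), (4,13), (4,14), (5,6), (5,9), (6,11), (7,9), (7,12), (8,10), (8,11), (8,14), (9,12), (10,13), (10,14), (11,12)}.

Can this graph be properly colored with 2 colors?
The clique on vertices [8, 10, 14] has size 3 > 2, so it alone needs 3 colors.

No, G is not 2-colorable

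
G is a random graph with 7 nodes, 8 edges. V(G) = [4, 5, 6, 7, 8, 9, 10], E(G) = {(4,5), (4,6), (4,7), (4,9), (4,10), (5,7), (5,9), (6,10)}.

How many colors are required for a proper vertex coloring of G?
Clique number ω(G) = 3 (lower bound: χ ≥ ω).
The clique on [4, 6, 10] has size 3, forcing χ ≥ 3, and the coloring below uses 3 colors, so χ(G) = 3.
A valid 3-coloring: color 1: [4, 8]; color 2: [5, 6]; color 3: [7, 9, 10].

χ(G) = 3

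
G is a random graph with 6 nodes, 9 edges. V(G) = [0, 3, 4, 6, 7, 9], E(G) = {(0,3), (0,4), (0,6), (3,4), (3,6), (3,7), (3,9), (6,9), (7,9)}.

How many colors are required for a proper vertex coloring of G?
χ(G) = 3

Clique number ω(G) = 3 (lower bound: χ ≥ ω).
The clique on [0, 3, 4] has size 3, forcing χ ≥ 3, and the coloring below uses 3 colors, so χ(G) = 3.
A valid 3-coloring: color 1: [3]; color 2: [0, 9]; color 3: [4, 6, 7].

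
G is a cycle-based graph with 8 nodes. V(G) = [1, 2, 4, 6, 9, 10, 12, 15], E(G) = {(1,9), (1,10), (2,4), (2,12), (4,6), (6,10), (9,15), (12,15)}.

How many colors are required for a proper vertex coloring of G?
χ(G) = 2

Clique number ω(G) = 2 (lower bound: χ ≥ ω).
The graph is bipartite (no odd cycle), so 2 colors suffice: χ(G) = 2.
A valid 2-coloring: color 1: [1, 2, 6, 15]; color 2: [4, 9, 10, 12].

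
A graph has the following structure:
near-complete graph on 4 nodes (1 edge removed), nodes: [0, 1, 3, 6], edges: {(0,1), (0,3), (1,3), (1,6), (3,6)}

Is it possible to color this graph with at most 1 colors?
No, G is not 1-colorable

The clique on vertices [0, 1, 3] has size 3 > 1, so it alone needs 3 colors.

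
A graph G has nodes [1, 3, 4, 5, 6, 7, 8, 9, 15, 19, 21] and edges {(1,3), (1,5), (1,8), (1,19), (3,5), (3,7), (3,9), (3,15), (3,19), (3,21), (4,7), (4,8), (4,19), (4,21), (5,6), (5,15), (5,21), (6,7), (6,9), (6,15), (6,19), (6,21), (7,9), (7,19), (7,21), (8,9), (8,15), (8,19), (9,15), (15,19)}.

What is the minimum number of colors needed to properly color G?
χ(G) = 4

Clique number ω(G) = 3 (lower bound: χ ≥ ω).
Odd cycle [21, 5, 15, 9, 7] needs 3 colors (χ ≥ 3).
Vertex 3 is adjacent to every vertex of [5, 7, 9, 15, 21], which already need 3 colors among themselves, so 3 needs a new color (χ ≥ 4).
The coloring below uses 4 colors, so χ(G) = 4.
A valid 4-coloring: color 1: [5, 9, 19]; color 2: [3, 4, 6]; color 3: [1, 7, 15]; color 4: [8, 21].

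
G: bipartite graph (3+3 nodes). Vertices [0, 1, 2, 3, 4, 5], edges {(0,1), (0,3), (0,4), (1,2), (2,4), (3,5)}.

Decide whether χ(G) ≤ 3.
A valid 3-coloring: color 1: [0, 2, 5]; color 2: [1, 3, 4].
(χ(G) = 2 ≤ 3.)

Yes, G is 3-colorable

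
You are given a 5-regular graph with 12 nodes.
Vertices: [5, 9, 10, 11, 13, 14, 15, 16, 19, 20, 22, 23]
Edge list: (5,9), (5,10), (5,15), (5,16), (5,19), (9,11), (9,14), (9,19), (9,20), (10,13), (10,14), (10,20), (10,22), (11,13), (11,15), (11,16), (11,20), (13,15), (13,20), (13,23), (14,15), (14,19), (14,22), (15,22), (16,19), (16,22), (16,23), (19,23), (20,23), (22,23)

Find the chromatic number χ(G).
Clique number ω(G) = 3 (lower bound: χ ≥ ω).
Suppose a proper 3-coloring c exists. The clique [5, 9, 19] takes 3 distinct colors; by symmetry let c(5) = 1, c(9) = 2, c(19) = 3.
- Vertex 14: neighbors [9, 19] already have colors [2, 3] ⇒ c(14) = 1.
- Vertex 16: neighbors [5, 19] already have colors [1, 3] ⇒ c(16) = 2.
- Vertex 22: neighbors [14, 16] already have colors [1, 2] ⇒ c(22) = 3.
- Vertex 10: neighbors [5, 22] already have colors [1, 3] ⇒ c(10) = 2.
- Vertex 15: neighbors [5, 22] already have colors [1, 3] ⇒ c(15) = 2.
- Vertex 23: neighbors [16, 19] already have colors [2, 3] ⇒ c(23) = 1.
- Vertex 13: neighbors [23, 10] already have colors [1, 2] ⇒ c(13) = 3.
- Vertex 20: neighbors [23, 9, 13] already have colors [1, 2, 3] — all 3 colors blocked. Contradiction.
The forced assignments end in a contradiction, so G has no proper 3-coloring (χ ≥ 4).
The coloring below uses 4 colors, so χ(G) = 4.
A valid 4-coloring: color 1: [9, 10, 15, 16]; color 2: [5, 11, 14, 23]; color 3: [19, 20, 22]; color 4: [13].

χ(G) = 4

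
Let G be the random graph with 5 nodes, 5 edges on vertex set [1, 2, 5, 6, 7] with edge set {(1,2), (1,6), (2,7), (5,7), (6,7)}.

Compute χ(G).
χ(G) = 2

Clique number ω(G) = 2 (lower bound: χ ≥ ω).
The graph is bipartite (no odd cycle), so 2 colors suffice: χ(G) = 2.
A valid 2-coloring: color 1: [1, 7]; color 2: [2, 5, 6].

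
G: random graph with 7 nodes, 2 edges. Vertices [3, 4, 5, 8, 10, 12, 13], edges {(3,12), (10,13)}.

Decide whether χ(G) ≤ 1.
Edge (3,12) forces its endpoints to differ, so 1 color is not enough.

No, G is not 1-colorable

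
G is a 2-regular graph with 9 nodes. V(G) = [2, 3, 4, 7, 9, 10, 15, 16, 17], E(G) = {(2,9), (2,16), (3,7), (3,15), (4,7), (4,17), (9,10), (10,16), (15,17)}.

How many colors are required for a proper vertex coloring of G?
χ(G) = 3

Clique number ω(G) = 2 (lower bound: χ ≥ ω).
Odd cycle [17, 4, 7, 3, 15] needs 3 colors (χ ≥ 3).
The coloring below uses 3 colors, so χ(G) = 3.
A valid 3-coloring: color 1: [2, 3, 4, 10]; color 2: [7, 9, 15, 16]; color 3: [17].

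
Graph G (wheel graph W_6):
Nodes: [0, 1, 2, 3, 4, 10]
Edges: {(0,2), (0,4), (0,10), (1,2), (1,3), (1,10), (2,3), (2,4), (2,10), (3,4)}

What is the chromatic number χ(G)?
χ(G) = 4

Clique number ω(G) = 3 (lower bound: χ ≥ ω).
Odd cycle [10, 0, 4, 3, 1] needs 3 colors (χ ≥ 3).
Vertex 2 is adjacent to every vertex of [0, 1, 3, 4, 10], which already need 3 colors among themselves, so 2 needs a new color (χ ≥ 4).
The coloring below uses 4 colors, so χ(G) = 4.
A valid 4-coloring: color 1: [2]; color 2: [3, 10]; color 3: [0, 1]; color 4: [4].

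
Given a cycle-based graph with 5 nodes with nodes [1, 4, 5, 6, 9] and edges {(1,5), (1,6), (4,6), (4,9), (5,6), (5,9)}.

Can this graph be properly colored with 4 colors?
A valid 4-coloring: color 1: [6, 9]; color 2: [4, 5]; color 3: [1].
(χ(G) = 3 ≤ 4.)

Yes, G is 4-colorable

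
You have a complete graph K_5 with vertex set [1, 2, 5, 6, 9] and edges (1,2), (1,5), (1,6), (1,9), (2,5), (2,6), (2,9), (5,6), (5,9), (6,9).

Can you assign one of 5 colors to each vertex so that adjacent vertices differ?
A valid 5-coloring: color 1: [1]; color 2: [2]; color 3: [6]; color 4: [9]; color 5: [5].
(χ(G) = 5 ≤ 5.)

Yes, G is 5-colorable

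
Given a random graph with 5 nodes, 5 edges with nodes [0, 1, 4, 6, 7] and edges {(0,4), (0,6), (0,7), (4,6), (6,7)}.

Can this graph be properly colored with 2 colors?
No, G is not 2-colorable

The clique on vertices [0, 4, 6] has size 3 > 2, so it alone needs 3 colors.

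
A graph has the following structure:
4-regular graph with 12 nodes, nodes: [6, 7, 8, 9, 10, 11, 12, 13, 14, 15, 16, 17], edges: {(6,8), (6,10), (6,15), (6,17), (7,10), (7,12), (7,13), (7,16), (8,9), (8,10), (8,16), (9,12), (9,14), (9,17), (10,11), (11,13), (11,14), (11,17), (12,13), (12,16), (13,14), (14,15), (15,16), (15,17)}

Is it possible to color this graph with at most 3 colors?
Yes, G is 3-colorable

A valid 3-coloring: color 1: [7, 8, 11, 15]; color 2: [10, 12, 14, 17]; color 3: [6, 9, 13, 16].
(χ(G) = 3 ≤ 3.)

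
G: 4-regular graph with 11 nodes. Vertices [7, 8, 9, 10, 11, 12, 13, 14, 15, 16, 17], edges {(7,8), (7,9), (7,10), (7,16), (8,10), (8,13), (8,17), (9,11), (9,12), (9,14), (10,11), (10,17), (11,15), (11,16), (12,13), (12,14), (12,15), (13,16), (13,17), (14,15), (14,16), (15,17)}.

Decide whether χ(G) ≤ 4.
A valid 4-coloring: color 1: [9, 10, 15, 16]; color 2: [7, 11, 12, 17]; color 3: [8, 14]; color 4: [13].
(χ(G) = 3 ≤ 4.)

Yes, G is 4-colorable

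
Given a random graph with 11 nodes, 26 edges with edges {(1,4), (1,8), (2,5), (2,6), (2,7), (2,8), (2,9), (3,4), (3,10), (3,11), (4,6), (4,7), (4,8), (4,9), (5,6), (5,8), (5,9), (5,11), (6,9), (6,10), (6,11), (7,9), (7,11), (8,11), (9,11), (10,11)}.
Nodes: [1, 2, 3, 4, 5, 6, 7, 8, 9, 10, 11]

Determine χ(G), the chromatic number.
χ(G) = 4

Clique number ω(G) = 4 (lower bound: χ ≥ ω).
The clique on [2, 5, 6, 9] has size 4, forcing χ ≥ 4, and the coloring below uses 4 colors, so χ(G) = 4.
A valid 4-coloring: color 1: [2, 4, 11]; color 2: [3, 6, 7, 8]; color 3: [1, 9, 10]; color 4: [5].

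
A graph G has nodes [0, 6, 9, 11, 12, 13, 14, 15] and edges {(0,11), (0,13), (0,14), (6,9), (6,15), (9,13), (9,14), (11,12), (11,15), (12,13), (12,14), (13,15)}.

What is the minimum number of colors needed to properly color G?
Clique number ω(G) = 2 (lower bound: χ ≥ ω).
The graph is bipartite (no odd cycle), so 2 colors suffice: χ(G) = 2.
A valid 2-coloring: color 1: [6, 11, 13, 14]; color 2: [0, 9, 12, 15].

χ(G) = 2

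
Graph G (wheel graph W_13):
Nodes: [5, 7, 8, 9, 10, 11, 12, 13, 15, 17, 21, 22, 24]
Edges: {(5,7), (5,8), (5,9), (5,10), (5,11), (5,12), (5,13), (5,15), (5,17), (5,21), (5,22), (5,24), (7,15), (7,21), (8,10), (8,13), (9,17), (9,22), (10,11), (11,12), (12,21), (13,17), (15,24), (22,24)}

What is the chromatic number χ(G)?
Clique number ω(G) = 3 (lower bound: χ ≥ ω).
The clique on [5, 7, 21] has size 3, forcing χ ≥ 3, and the coloring below uses 3 colors, so χ(G) = 3.
A valid 3-coloring: color 1: [5]; color 2: [8, 11, 15, 17, 21, 22]; color 3: [7, 9, 10, 12, 13, 24].

χ(G) = 3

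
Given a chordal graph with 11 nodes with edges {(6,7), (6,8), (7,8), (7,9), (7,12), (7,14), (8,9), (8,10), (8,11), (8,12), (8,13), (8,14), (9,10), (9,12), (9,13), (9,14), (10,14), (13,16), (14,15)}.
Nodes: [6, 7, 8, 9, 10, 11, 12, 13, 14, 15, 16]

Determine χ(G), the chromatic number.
χ(G) = 4

Clique number ω(G) = 4 (lower bound: χ ≥ ω).
The clique on [8, 9, 10, 14] has size 4, forcing χ ≥ 4, and the coloring below uses 4 colors, so χ(G) = 4.
A valid 4-coloring: color 1: [8, 15, 16]; color 2: [6, 9, 11]; color 3: [12, 13, 14]; color 4: [7, 10].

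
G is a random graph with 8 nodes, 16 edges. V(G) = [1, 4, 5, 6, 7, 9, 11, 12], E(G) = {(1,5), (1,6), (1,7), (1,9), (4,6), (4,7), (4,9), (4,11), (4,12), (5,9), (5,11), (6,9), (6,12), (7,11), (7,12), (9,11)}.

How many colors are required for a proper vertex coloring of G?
χ(G) = 4

Clique number ω(G) = 3 (lower bound: χ ≥ ω).
Odd cycle [11, 7, 12, 6, 9] needs 3 colors (χ ≥ 3).
Vertex 4 is adjacent to every vertex of [6, 7, 9, 11, 12], which already need 3 colors among themselves, so 4 needs a new color (χ ≥ 4).
The coloring below uses 4 colors, so χ(G) = 4.
A valid 4-coloring: color 1: [1, 4]; color 2: [7, 9]; color 3: [6, 11]; color 4: [5, 12].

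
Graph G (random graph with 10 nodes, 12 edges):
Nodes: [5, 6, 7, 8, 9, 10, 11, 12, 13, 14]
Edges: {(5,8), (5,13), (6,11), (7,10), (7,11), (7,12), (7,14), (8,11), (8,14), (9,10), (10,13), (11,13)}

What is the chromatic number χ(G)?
Clique number ω(G) = 2 (lower bound: χ ≥ ω).
The graph is bipartite (no odd cycle), so 2 colors suffice: χ(G) = 2.
A valid 2-coloring: color 1: [6, 7, 8, 9, 13]; color 2: [5, 10, 11, 12, 14].

χ(G) = 2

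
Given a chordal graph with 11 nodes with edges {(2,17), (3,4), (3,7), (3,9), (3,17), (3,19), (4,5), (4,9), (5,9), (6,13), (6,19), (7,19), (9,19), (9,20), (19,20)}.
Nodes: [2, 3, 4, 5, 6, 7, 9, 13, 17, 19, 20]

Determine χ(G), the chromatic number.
χ(G) = 3

Clique number ω(G) = 3 (lower bound: χ ≥ ω).
The clique on [3, 9, 19] has size 3, forcing χ ≥ 3, and the coloring below uses 3 colors, so χ(G) = 3.
A valid 3-coloring: color 1: [4, 13, 17, 19]; color 2: [2, 3, 5, 6, 20]; color 3: [7, 9].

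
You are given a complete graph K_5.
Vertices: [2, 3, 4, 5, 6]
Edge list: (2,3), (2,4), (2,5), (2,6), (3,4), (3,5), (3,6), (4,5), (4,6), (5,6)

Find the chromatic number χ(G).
χ(G) = 5

Clique number ω(G) = 5 (lower bound: χ ≥ ω).
The clique on [2, 3, 4, 5, 6] has size 5, forcing χ ≥ 5, and the coloring below uses 5 colors, so χ(G) = 5.
A valid 5-coloring: color 1: [5]; color 2: [3]; color 3: [6]; color 4: [4]; color 5: [2].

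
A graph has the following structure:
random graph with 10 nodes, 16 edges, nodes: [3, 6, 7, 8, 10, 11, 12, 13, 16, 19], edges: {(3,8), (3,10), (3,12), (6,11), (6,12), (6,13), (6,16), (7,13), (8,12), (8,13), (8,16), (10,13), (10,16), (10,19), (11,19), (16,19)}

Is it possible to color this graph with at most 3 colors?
A valid 3-coloring: color 1: [6, 7, 8, 10]; color 2: [11, 12, 13, 16]; color 3: [3, 19].
(χ(G) = 3 ≤ 3.)

Yes, G is 3-colorable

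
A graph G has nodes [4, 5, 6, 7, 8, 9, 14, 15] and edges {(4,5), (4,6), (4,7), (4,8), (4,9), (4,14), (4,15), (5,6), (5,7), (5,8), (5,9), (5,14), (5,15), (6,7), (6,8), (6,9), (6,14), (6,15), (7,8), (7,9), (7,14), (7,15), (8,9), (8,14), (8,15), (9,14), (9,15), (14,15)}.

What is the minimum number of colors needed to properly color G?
Clique number ω(G) = 8 (lower bound: χ ≥ ω).
The clique on [4, 5, 6, 7, 8, 9, 14, 15] has size 8, forcing χ ≥ 8, and the coloring below uses 8 colors, so χ(G) = 8.
A valid 8-coloring: color 1: [15]; color 2: [14]; color 3: [5]; color 4: [8]; color 5: [7]; color 6: [9]; color 7: [6]; color 8: [4].

χ(G) = 8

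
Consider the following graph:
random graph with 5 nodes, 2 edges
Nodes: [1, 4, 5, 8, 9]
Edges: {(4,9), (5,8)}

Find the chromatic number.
Clique number ω(G) = 2 (lower bound: χ ≥ ω).
The graph is bipartite (no odd cycle), so 2 colors suffice: χ(G) = 2.
A valid 2-coloring: color 1: [1, 4, 8]; color 2: [5, 9].

χ(G) = 2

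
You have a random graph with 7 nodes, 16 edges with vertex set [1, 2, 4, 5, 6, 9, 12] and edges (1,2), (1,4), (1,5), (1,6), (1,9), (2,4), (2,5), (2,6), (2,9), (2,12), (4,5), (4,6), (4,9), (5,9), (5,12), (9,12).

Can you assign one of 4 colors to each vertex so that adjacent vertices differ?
No, G is not 4-colorable

The clique on vertices [1, 2, 4, 5, 9] has size 5 > 4, so it alone needs 5 colors.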